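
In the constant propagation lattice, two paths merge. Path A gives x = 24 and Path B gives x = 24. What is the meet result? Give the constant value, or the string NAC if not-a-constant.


Meet operation: if both paths give the same constant, result is that constant; if they differ, result is NAC (not-a-constant).
Path A: 24, Path B: 24 -> equal
Result: constant -> 24

24


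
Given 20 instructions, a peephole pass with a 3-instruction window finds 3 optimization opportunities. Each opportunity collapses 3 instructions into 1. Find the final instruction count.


Each match removes 2 instructions.
Total removed = 3 * 2 = 6
Remaining = 20 - 6 = 14

14


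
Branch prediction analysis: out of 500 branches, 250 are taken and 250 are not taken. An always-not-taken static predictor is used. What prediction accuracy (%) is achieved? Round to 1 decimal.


Predictor: always-not-taken
Correct predictions = 250
Accuracy = 250 / 500 * 100 = 50.0%

50.0


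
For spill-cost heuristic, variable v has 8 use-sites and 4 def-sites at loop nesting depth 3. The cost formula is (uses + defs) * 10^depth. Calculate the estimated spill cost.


uses + defs = 8 + 4 = 12
10^3 = 1000
Spill cost = 12 * 1000 = 12000

12000


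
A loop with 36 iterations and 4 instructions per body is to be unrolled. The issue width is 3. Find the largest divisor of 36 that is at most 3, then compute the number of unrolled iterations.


Largest divisor of 36 <= 3 is 3
New iterations = 36 / 3 = 12

12


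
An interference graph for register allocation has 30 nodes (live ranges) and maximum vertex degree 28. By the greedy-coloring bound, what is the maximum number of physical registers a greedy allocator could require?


Greedy coloring never needs more than (max_degree + 1) colors: when coloring a vertex, at most max_degree neighbors are already colored.
Upper bound = 28 + 1 = 29

29


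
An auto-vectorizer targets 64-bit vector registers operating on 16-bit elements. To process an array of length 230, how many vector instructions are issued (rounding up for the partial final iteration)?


Width = 64 / 16 = 4 elements per vector op
Iterations = ceil(230 / 4) = 58

58


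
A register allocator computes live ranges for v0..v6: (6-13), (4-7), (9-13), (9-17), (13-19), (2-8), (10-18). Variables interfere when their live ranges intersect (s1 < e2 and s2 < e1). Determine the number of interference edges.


Check all pairs for overlapping intervals.
Two intervals (s1,e1) and (s2,e2) overlap if s1 < e2 and s2 < e1.
v0 (6-13) vs v1..v6: overlaps v1, v2, v3, v5, v6 -> 5
v1 (4-7) vs v2..v6: overlaps v5 -> 1
v2 (9-13) vs v3..v6: overlaps v3, v6 -> 2
v3 (9-17) vs v4..v6: overlaps v4, v6 -> 2
v4 (13-19) vs v5..v6: overlaps v6 -> 1
v5 (2-8) vs v6: overlaps none -> 0
Total overlapping pairs = 5 + 1 + 2 + 2 + 1 + 0 = 11

11


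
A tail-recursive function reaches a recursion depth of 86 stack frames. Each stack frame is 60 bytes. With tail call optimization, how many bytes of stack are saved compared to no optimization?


Without TCO: 86 * 60 = 5160 bytes
With TCO: reuse 1 frame = 60 bytes
Savings = 5160 - 60 = 5100

5100


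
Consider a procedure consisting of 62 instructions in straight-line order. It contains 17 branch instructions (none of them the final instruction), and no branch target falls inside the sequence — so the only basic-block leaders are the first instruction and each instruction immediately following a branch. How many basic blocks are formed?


With no in-sequence branch targets, the leaders are the first instruction plus the instruction after each branch.
Number of basic blocks = branches + 1
= 17 + 1 = 18

18


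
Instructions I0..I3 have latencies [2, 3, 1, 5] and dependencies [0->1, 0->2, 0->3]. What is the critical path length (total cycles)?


Compute longest path through dependency graph: dist(Ik) = max over predecessors of dist + latency(Ik).
dist(I0) = latency 2 = 2
dist(I1) = dist(I0) + 3 = 2 + 3 = 5
dist(I2) = dist(I0) + 1 = 2 + 1 = 3
dist(I3) = dist(I0) + 5 = 2 + 5 = 7
Critical path = max dist = 7

7


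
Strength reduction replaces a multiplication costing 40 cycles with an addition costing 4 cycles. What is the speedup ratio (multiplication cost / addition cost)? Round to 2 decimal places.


Ratio = mult_cost / add_cost = 40 / 4 = 10.0

10.0


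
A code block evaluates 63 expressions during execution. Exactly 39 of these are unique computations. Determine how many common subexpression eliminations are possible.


CSE count = total expressions - unique expressions
= 63 - 39 = 24

24


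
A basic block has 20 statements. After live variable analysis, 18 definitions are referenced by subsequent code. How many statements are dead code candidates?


Dead code = total statements - live definitions
= 20 - 18 = 2

2


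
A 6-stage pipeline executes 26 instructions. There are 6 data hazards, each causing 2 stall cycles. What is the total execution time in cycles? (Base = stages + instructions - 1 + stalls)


Base cycles = 6 + 26 - 1 = 31
Total stalls = 6 * 2 = 12
Total = 31 + 12 = 43

43


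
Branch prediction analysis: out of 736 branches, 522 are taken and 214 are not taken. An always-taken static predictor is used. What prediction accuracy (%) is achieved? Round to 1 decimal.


Predictor: always-taken
Correct predictions = 522
Accuracy = 522 / 736 * 100 = 70.9%

70.9


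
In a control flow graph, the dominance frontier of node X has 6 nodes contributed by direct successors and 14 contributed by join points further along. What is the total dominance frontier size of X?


DF(X) = direct successor contributions + join point contributions
= 6 + 14 = 20

20


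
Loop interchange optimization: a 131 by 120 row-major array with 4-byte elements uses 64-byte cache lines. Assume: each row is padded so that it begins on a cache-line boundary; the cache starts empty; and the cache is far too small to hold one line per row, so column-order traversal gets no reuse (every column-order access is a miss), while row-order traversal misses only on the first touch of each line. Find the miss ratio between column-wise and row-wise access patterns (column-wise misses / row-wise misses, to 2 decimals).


Each row occupies 120 * 4 = 480 bytes and starts on a line boundary, so it spans ceil(480 / 64) = 8 cache lines.
Row-major traversal misses (one per line touched): 131 * ceil(120 * 4 / 64) = 1048
Column-major traversal misses (no reuse, every access misses): 131 * 120 = 15720
Ratio = 15720 / 1048 = 15.0

15.0


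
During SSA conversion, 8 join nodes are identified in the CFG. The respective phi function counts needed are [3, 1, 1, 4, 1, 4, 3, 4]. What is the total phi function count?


Total phi functions = sum of phi functions at each join node
= 3 + 1 + 1 + 4 + 1 + 4 + 3 + 4 = 21

21


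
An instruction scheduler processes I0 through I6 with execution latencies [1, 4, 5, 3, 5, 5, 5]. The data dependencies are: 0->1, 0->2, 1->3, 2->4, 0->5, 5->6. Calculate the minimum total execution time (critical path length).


Compute longest path through dependency graph: dist(Ik) = max over predecessors of dist + latency(Ik).
dist(I0) = latency 1 = 1
dist(I1) = dist(I0) + 4 = 1 + 4 = 5
dist(I2) = dist(I0) + 5 = 1 + 5 = 6
dist(I3) = dist(I1) + 3 = 5 + 3 = 8
dist(I4) = dist(I2) + 5 = 6 + 5 = 11
dist(I5) = dist(I0) + 5 = 1 + 5 = 6
dist(I6) = dist(I5) + 5 = 6 + 5 = 11
Critical path = max dist = 11

11


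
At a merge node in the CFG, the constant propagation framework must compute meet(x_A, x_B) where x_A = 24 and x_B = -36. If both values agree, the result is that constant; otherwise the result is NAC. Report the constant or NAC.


Meet operation: if both paths give the same constant, result is that constant; if they differ, result is NAC (not-a-constant).
Path A: 24, Path B: -36 -> differ
Result: not-a-constant -> NAC

NAC


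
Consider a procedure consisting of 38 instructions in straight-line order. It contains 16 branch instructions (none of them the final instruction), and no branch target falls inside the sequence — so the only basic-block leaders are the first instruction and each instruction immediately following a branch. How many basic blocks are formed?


With no in-sequence branch targets, the leaders are the first instruction plus the instruction after each branch.
Number of basic blocks = branches + 1
= 16 + 1 = 17

17


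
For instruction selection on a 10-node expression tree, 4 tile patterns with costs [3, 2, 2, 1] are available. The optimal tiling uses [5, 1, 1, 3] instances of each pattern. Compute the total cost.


Total cost = sum(count_i * cost_i)
= 5*3 + 1*2 + 1*2 + 3*1
= 22

22


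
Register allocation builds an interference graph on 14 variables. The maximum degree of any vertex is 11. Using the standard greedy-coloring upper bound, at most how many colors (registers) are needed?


Greedy coloring never needs more than (max_degree + 1) colors: when coloring a vertex, at most max_degree neighbors are already colored.
Upper bound = 11 + 1 = 12

12


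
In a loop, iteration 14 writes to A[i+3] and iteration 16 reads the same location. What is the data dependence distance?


Distance = read iteration - write iteration
= 16 - 14 = 2

2


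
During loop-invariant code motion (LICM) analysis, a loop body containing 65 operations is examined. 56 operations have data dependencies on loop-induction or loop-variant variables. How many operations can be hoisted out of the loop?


Invariant candidates = total - loop-dependent
= 65 - 56 = 9

9


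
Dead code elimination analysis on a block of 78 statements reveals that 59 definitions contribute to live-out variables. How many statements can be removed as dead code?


Dead code = total statements - live definitions
= 78 - 59 = 19

19


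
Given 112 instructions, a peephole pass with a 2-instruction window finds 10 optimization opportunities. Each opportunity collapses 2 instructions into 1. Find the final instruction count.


Each match removes 1 instructions.
Total removed = 10 * 1 = 10
Remaining = 112 - 10 = 102

102


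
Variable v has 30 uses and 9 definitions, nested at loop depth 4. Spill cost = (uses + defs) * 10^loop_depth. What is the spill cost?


uses + defs = 30 + 9 = 39
10^4 = 10000
Spill cost = 39 * 10000 = 390000

390000


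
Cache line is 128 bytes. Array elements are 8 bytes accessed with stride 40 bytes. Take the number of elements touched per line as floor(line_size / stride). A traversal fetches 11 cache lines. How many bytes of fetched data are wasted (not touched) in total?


Elements per line = floor(128 / 40) = 3
Bytes used per line = 3 * 8 = 24
Wasted per line = 128 - 24 = 104
Total wasted = 104 * 11 = 1144

1144


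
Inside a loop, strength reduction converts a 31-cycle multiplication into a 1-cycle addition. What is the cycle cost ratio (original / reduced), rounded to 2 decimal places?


Ratio = mult_cost / add_cost = 31 / 1 = 31.0

31.0


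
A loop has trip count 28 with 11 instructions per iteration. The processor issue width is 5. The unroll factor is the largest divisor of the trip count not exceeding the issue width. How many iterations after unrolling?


Largest divisor of 28 <= 5 is 4
New iterations = 28 / 4 = 7

7


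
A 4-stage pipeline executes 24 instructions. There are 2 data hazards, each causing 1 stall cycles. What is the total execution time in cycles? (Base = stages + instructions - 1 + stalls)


Base cycles = 4 + 24 - 1 = 27
Total stalls = 2 * 1 = 2
Total = 27 + 2 = 29

29


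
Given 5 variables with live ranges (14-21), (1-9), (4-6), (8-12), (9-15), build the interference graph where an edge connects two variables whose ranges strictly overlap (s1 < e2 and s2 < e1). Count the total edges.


Check all pairs for overlapping intervals.
Two intervals (s1,e1) and (s2,e2) overlap if s1 < e2 and s2 < e1.
v0 (14-21) vs v1..v4: overlaps v4 -> 1
v1 (1-9) vs v2..v4: overlaps v2, v3 -> 2
v2 (4-6) vs v3..v4: overlaps none -> 0
v3 (8-12) vs v4: overlaps v4 -> 1
Total overlapping pairs = 1 + 2 + 0 + 1 = 4

4


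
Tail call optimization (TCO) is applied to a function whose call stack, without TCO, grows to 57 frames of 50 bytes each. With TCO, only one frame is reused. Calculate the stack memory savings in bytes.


Without TCO: 57 * 50 = 2850 bytes
With TCO: reuse 1 frame = 50 bytes
Savings = 2850 - 50 = 2800

2800


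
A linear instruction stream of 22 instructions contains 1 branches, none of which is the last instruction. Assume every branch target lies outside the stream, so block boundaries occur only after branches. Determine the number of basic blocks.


With no in-sequence branch targets, the leaders are the first instruction plus the instruction after each branch.
Number of basic blocks = branches + 1
= 1 + 1 = 2

2


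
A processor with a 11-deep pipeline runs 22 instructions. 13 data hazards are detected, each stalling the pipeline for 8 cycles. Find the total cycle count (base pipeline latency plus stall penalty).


Base cycles = 11 + 22 - 1 = 32
Total stalls = 13 * 8 = 104
Total = 32 + 104 = 136

136


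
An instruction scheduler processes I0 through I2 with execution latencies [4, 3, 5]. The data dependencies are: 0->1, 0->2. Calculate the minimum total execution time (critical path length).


Compute longest path through dependency graph: dist(Ik) = max over predecessors of dist + latency(Ik).
dist(I0) = latency 4 = 4
dist(I1) = dist(I0) + 3 = 4 + 3 = 7
dist(I2) = dist(I0) + 5 = 4 + 5 = 9
Critical path = max dist = 9

9


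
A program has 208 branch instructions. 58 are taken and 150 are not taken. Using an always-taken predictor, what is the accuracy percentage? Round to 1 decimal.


Predictor: always-taken
Correct predictions = 58
Accuracy = 58 / 208 * 100 = 27.9%

27.9


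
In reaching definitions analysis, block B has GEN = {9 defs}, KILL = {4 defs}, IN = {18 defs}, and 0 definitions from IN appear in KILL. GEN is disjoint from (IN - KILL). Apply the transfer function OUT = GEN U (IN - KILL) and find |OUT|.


IN - KILL: 18 - 0 = 18 surviving definitions
OUT = GEN + surviving = 9 + 18 = 27

27


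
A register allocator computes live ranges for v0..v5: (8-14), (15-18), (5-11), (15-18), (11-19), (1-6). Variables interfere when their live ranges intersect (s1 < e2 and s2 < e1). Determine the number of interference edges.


Check all pairs for overlapping intervals.
Two intervals (s1,e1) and (s2,e2) overlap if s1 < e2 and s2 < e1.
v0 (8-14) vs v1..v5: overlaps v2, v4 -> 2
v1 (15-18) vs v2..v5: overlaps v3, v4 -> 2
v2 (5-11) vs v3..v5: overlaps v5 -> 1
v3 (15-18) vs v4..v5: overlaps v4 -> 1
v4 (11-19) vs v5: overlaps none -> 0
Total overlapping pairs = 2 + 2 + 1 + 1 + 0 = 6

6


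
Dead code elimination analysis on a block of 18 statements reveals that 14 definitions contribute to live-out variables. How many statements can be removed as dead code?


Dead code = total statements - live definitions
= 18 - 14 = 4

4


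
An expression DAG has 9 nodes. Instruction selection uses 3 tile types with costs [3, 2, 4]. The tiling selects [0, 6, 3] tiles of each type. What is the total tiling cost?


Total cost = sum(count_i * cost_i)
= 0*3 + 6*2 + 3*4
= 24

24


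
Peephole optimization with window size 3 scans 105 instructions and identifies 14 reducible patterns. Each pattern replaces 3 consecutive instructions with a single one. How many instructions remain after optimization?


Each match removes 2 instructions.
Total removed = 14 * 2 = 28
Remaining = 105 - 28 = 77

77


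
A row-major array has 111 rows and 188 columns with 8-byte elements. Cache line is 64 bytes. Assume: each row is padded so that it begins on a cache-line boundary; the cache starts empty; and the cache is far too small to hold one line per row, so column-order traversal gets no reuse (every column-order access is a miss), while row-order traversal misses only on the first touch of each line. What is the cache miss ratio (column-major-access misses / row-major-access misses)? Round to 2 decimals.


Each row occupies 188 * 8 = 1504 bytes and starts on a line boundary, so it spans ceil(1504 / 64) = 24 cache lines.
Row-major traversal misses (one per line touched): 111 * ceil(188 * 8 / 64) = 2664
Column-major traversal misses (no reuse, every access misses): 111 * 188 = 20868
Ratio = 20868 / 2664 = 7.83

7.83


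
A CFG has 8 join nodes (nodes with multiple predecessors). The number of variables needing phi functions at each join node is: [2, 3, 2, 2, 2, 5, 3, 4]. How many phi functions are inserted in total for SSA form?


Total phi functions = sum of phi functions at each join node
= 2 + 3 + 2 + 2 + 2 + 5 + 3 + 4 = 23

23


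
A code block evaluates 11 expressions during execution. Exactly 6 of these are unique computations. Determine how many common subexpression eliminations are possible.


CSE count = total expressions - unique expressions
= 11 - 6 = 5

5


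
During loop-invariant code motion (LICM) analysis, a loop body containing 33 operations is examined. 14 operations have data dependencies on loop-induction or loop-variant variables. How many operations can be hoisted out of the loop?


Invariant candidates = total - loop-dependent
= 33 - 14 = 19

19


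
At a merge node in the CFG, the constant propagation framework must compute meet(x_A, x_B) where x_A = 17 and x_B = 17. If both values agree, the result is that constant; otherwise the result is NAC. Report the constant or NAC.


Meet operation: if both paths give the same constant, result is that constant; if they differ, result is NAC (not-a-constant).
Path A: 17, Path B: 17 -> equal
Result: constant -> 17

17


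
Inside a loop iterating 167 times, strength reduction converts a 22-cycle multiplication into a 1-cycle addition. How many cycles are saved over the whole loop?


Per-iteration saving = 22 - 1 = 21
Total saved = 167 * 21 = 3507

3507


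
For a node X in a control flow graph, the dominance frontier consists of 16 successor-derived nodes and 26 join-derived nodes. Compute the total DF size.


DF(X) = direct successor contributions + join point contributions
= 16 + 26 = 42

42


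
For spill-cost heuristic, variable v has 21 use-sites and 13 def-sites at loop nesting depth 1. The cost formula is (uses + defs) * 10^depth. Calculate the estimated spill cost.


uses + defs = 21 + 13 = 34
10^1 = 10
Spill cost = 34 * 10 = 340

340


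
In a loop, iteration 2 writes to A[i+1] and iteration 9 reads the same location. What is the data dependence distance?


Distance = read iteration - write iteration
= 9 - 2 = 7

7


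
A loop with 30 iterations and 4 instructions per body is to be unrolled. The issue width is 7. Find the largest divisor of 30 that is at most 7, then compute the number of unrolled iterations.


Largest divisor of 30 <= 7 is 6
New iterations = 30 / 6 = 5

5


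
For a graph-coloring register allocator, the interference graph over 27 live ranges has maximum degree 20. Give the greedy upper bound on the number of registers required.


Greedy coloring never needs more than (max_degree + 1) colors: when coloring a vertex, at most max_degree neighbors are already colored.
Upper bound = 20 + 1 = 21

21


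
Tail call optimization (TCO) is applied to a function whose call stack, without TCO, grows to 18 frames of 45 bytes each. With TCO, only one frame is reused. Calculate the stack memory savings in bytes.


Without TCO: 18 * 45 = 810 bytes
With TCO: reuse 1 frame = 45 bytes
Savings = 810 - 45 = 765

765


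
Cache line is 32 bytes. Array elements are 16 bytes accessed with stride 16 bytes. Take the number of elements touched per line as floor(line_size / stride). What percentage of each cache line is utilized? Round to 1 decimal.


Elements per cache line = floor(32 / 16) = 2
Bytes used = 2 * 16 = 32
Utilization = 32 / 32 * 100 = 100.0%

100.0


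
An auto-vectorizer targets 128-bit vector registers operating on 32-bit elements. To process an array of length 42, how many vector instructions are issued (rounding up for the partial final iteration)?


Width = 128 / 32 = 4 elements per vector op
Iterations = ceil(42 / 4) = 11

11


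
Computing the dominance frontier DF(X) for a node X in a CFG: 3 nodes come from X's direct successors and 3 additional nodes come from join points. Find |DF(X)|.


DF(X) = direct successor contributions + join point contributions
= 3 + 3 = 6

6


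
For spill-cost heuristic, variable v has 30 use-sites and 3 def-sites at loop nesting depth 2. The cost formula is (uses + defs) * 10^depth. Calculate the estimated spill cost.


uses + defs = 30 + 3 = 33
10^2 = 100
Spill cost = 33 * 100 = 3300

3300


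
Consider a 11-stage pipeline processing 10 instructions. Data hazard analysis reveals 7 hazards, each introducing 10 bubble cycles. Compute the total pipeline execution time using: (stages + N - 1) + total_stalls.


Base cycles = 11 + 10 - 1 = 20
Total stalls = 7 * 10 = 70
Total = 20 + 70 = 90

90


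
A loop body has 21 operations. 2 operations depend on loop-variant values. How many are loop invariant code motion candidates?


Invariant candidates = total - loop-dependent
= 21 - 2 = 19

19


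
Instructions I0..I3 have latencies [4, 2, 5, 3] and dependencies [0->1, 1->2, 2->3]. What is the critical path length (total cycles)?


Compute longest path through dependency graph: dist(Ik) = max over predecessors of dist + latency(Ik).
dist(I0) = latency 4 = 4
dist(I1) = dist(I0) + 2 = 4 + 2 = 6
dist(I2) = dist(I1) + 5 = 6 + 5 = 11
dist(I3) = dist(I2) + 3 = 11 + 3 = 14
Critical path = max dist = 14

14


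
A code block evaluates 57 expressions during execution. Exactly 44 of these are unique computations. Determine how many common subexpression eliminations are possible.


CSE count = total expressions - unique expressions
= 57 - 44 = 13

13


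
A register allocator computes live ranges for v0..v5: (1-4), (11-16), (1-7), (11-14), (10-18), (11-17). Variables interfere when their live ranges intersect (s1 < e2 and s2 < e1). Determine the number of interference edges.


Check all pairs for overlapping intervals.
Two intervals (s1,e1) and (s2,e2) overlap if s1 < e2 and s2 < e1.
v0 (1-4) vs v1..v5: overlaps v2 -> 1
v1 (11-16) vs v2..v5: overlaps v3, v4, v5 -> 3
v2 (1-7) vs v3..v5: overlaps none -> 0
v3 (11-14) vs v4..v5: overlaps v4, v5 -> 2
v4 (10-18) vs v5: overlaps v5 -> 1
Total overlapping pairs = 1 + 3 + 0 + 2 + 1 = 7

7


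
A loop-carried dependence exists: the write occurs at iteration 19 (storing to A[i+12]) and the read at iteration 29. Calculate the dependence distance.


Distance = read iteration - write iteration
= 29 - 19 = 10

10


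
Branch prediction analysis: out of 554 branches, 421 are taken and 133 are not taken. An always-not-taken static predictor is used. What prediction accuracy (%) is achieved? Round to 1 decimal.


Predictor: always-not-taken
Correct predictions = 133
Accuracy = 133 / 554 * 100 = 24.0%

24.0


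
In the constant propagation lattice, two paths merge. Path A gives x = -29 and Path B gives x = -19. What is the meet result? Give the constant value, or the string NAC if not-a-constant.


Meet operation: if both paths give the same constant, result is that constant; if they differ, result is NAC (not-a-constant).
Path A: -29, Path B: -19 -> differ
Result: not-a-constant -> NAC

NAC


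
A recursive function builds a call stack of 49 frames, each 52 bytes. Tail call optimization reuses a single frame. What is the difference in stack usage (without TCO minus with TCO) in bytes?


Without TCO: 49 * 52 = 2548 bytes
With TCO: reuse 1 frame = 52 bytes
Savings = 2548 - 52 = 2496

2496


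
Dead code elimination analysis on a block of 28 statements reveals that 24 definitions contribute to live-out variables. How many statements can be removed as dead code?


Dead code = total statements - live definitions
= 28 - 24 = 4

4


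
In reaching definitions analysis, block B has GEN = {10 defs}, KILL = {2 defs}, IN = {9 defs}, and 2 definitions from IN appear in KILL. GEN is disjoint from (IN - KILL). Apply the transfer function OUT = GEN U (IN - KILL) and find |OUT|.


IN - KILL: 9 - 2 = 7 surviving definitions
OUT = GEN + surviving = 10 + 7 = 17

17


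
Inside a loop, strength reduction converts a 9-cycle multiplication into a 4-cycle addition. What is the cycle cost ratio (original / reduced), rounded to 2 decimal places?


Ratio = mult_cost / add_cost = 9 / 4 = 2.25

2.25


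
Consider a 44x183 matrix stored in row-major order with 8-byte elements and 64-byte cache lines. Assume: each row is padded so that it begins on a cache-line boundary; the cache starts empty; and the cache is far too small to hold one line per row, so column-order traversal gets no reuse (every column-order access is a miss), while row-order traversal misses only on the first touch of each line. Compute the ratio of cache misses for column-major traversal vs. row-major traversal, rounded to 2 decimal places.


Each row occupies 183 * 8 = 1464 bytes and starts on a line boundary, so it spans ceil(1464 / 64) = 23 cache lines.
Row-major traversal misses (one per line touched): 44 * ceil(183 * 8 / 64) = 1012
Column-major traversal misses (no reuse, every access misses): 44 * 183 = 8052
Ratio = 8052 / 1012 = 7.96

7.96


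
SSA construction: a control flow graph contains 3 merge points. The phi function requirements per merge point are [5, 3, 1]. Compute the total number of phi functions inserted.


Total phi functions = sum of phi functions at each join node
= 5 + 3 + 1 = 9

9


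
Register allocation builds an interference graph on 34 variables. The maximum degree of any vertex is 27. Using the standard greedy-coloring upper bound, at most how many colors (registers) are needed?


Greedy coloring never needs more than (max_degree + 1) colors: when coloring a vertex, at most max_degree neighbors are already colored.
Upper bound = 27 + 1 = 28

28


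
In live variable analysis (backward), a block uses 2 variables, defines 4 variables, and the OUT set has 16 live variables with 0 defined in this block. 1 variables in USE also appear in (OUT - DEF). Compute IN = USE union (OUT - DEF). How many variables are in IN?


OUT - DEF: 16 - 0 = 16
|IN| = |USE| + |OUT - DEF| - |USE ∩ (OUT - DEF)| = 2 + 16 - 1 = 17

17


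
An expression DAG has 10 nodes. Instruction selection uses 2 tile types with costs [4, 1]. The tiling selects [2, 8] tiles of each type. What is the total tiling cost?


Total cost = sum(count_i * cost_i)
= 2*4 + 8*1
= 16

16


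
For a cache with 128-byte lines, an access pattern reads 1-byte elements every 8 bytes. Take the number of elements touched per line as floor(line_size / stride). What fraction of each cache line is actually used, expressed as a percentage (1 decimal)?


Elements per cache line = floor(128 / 8) = 16
Bytes used = 16 * 1 = 16
Utilization = 16 / 128 * 100 = 12.5%

12.5


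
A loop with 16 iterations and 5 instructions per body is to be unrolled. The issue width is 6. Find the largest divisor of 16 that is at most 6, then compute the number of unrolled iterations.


Largest divisor of 16 <= 6 is 4
New iterations = 16 / 4 = 4

4


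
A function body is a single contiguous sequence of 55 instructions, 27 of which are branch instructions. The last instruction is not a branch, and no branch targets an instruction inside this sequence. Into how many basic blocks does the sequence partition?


With no in-sequence branch targets, the leaders are the first instruction plus the instruction after each branch.
Number of basic blocks = branches + 1
= 27 + 1 = 28

28


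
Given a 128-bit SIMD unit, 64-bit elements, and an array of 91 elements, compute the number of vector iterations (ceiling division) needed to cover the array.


Width = 128 / 64 = 2 elements per vector op
Iterations = ceil(91 / 2) = 46

46


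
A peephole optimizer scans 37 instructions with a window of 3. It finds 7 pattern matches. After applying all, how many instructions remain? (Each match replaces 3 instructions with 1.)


Each match removes 2 instructions.
Total removed = 7 * 2 = 14
Remaining = 37 - 14 = 23

23


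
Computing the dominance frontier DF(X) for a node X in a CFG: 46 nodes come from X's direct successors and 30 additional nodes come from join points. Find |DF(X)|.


DF(X) = direct successor contributions + join point contributions
= 46 + 30 = 76

76


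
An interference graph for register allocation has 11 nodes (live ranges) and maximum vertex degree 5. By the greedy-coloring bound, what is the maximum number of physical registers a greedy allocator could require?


Greedy coloring never needs more than (max_degree + 1) colors: when coloring a vertex, at most max_degree neighbors are already colored.
Upper bound = 5 + 1 = 6

6


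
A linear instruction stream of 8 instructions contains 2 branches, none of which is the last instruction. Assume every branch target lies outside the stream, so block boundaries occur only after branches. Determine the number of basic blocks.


With no in-sequence branch targets, the leaders are the first instruction plus the instruction after each branch.
Number of basic blocks = branches + 1
= 2 + 1 = 3

3


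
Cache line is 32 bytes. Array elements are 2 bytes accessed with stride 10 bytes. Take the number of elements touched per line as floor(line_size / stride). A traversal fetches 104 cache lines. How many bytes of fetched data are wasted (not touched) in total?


Elements per line = floor(32 / 10) = 3
Bytes used per line = 3 * 2 = 6
Wasted per line = 32 - 6 = 26
Total wasted = 26 * 104 = 2704

2704


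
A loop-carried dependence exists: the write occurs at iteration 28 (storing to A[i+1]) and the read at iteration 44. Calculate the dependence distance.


Distance = read iteration - write iteration
= 44 - 28 = 16

16


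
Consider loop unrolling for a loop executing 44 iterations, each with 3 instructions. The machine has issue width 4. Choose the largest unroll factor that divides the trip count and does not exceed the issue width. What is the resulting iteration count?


Largest divisor of 44 <= 4 is 4
New iterations = 44 / 4 = 11

11


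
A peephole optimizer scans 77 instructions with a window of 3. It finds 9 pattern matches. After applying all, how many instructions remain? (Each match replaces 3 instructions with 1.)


Each match removes 2 instructions.
Total removed = 9 * 2 = 18
Remaining = 77 - 18 = 59

59


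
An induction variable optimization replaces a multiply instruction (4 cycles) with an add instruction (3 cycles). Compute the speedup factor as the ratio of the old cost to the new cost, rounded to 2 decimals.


Ratio = mult_cost / add_cost = 4 / 3 = 1.33

1.33


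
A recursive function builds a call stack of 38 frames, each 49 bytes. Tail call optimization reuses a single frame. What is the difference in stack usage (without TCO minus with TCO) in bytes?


Without TCO: 38 * 49 = 1862 bytes
With TCO: reuse 1 frame = 49 bytes
Savings = 1862 - 49 = 1813

1813


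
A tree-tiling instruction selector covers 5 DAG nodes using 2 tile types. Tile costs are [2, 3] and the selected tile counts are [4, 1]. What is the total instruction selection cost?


Total cost = sum(count_i * cost_i)
= 4*2 + 1*3
= 11

11


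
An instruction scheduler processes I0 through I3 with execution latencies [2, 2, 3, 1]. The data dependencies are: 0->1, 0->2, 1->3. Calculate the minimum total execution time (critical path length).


Compute longest path through dependency graph: dist(Ik) = max over predecessors of dist + latency(Ik).
dist(I0) = latency 2 = 2
dist(I1) = dist(I0) + 2 = 2 + 2 = 4
dist(I2) = dist(I0) + 3 = 2 + 3 = 5
dist(I3) = dist(I1) + 1 = 4 + 1 = 5
Critical path = max dist = 5

5


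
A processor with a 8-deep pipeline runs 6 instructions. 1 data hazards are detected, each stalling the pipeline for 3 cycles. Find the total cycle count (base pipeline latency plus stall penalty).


Base cycles = 8 + 6 - 1 = 13
Total stalls = 1 * 3 = 3
Total = 13 + 3 = 16

16


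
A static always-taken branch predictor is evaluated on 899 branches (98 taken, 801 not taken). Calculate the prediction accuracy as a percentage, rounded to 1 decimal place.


Predictor: always-taken
Correct predictions = 98
Accuracy = 98 / 899 * 100 = 10.9%

10.9


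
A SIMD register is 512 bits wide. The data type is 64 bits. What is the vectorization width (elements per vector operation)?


Width = SIMD bits / data type bits
= 512 / 64 = 8

8


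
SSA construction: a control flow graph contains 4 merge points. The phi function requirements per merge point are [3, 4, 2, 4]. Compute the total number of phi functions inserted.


Total phi functions = sum of phi functions at each join node
= 3 + 4 + 2 + 4 = 13

13


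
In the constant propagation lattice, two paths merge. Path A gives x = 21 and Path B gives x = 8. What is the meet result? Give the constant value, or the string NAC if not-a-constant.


Meet operation: if both paths give the same constant, result is that constant; if they differ, result is NAC (not-a-constant).
Path A: 21, Path B: 8 -> differ
Result: not-a-constant -> NAC

NAC


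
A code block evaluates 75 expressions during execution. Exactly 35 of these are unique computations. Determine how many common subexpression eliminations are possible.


CSE count = total expressions - unique expressions
= 75 - 35 = 40

40


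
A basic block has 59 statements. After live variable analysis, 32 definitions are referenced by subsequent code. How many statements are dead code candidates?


Dead code = total statements - live definitions
= 59 - 32 = 27

27


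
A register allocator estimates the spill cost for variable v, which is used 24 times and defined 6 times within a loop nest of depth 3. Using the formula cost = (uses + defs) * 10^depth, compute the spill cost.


uses + defs = 24 + 6 = 30
10^3 = 1000
Spill cost = 30 * 1000 = 30000

30000


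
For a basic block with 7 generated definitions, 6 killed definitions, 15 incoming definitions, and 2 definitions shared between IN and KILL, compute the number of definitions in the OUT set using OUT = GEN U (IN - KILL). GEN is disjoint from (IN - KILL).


IN - KILL: 15 - 2 = 13 surviving definitions
OUT = GEN + surviving = 7 + 13 = 20

20


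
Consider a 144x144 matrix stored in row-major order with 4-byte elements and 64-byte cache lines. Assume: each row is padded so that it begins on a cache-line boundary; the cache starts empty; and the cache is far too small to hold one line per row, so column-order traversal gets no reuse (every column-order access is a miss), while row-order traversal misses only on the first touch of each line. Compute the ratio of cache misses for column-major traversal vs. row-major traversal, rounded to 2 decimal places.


Each row occupies 144 * 4 = 576 bytes and starts on a line boundary, so it spans ceil(576 / 64) = 9 cache lines.
Row-major traversal misses (one per line touched): 144 * ceil(144 * 4 / 64) = 1296
Column-major traversal misses (no reuse, every access misses): 144 * 144 = 20736
Ratio = 20736 / 1296 = 16.0

16.0


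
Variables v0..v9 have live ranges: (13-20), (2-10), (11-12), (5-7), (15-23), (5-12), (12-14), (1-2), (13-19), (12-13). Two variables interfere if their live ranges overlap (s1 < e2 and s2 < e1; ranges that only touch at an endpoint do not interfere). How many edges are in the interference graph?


Check all pairs for overlapping intervals.
Two intervals (s1,e1) and (s2,e2) overlap if s1 < e2 and s2 < e1.
v0 (13-20) vs v1..v9: overlaps v4, v6, v8 -> 3
v1 (2-10) vs v2..v9: overlaps v3, v5 -> 2
v2 (11-12) vs v3..v9: overlaps v5 -> 1
v3 (5-7) vs v4..v9: overlaps v5 -> 1
v4 (15-23) vs v5..v9: overlaps v8 -> 1
v5 (5-12) vs v6..v9: overlaps none -> 0
v6 (12-14) vs v7..v9: overlaps v8, v9 -> 2
v7 (1-2) vs v8..v9: overlaps none -> 0
v8 (13-19) vs v9: overlaps none -> 0
Total overlapping pairs = 3 + 2 + 1 + 1 + 1 + 0 + 2 + 0 + 0 = 10

10


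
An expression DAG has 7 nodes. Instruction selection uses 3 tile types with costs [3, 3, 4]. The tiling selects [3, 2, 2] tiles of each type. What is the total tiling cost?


Total cost = sum(count_i * cost_i)
= 3*3 + 2*3 + 2*4
= 23

23


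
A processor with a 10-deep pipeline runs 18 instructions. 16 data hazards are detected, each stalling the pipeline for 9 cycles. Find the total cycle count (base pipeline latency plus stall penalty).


Base cycles = 10 + 18 - 1 = 27
Total stalls = 16 * 9 = 144
Total = 27 + 144 = 171

171


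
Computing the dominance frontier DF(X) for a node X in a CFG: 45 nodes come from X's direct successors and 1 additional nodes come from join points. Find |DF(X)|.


DF(X) = direct successor contributions + join point contributions
= 45 + 1 = 46

46


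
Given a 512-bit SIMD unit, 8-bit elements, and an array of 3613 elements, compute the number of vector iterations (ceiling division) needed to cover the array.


Width = 512 / 8 = 64 elements per vector op
Iterations = ceil(3613 / 64) = 57

57


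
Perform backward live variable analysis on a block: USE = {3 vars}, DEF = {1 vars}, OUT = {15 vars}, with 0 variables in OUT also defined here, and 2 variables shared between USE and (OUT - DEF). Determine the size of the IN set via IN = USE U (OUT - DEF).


OUT - DEF: 15 - 0 = 15
|IN| = |USE| + |OUT - DEF| - |USE ∩ (OUT - DEF)| = 3 + 15 - 2 = 16

16


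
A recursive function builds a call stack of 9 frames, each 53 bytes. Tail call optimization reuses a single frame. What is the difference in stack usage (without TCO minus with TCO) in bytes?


Without TCO: 9 * 53 = 477 bytes
With TCO: reuse 1 frame = 53 bytes
Savings = 477 - 53 = 424

424


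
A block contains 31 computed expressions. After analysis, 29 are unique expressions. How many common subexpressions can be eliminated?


CSE count = total expressions - unique expressions
= 31 - 29 = 2

2


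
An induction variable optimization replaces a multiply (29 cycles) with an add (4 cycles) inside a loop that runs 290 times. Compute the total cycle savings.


Per-iteration saving = 29 - 4 = 25
Total saved = 290 * 25 = 7250

7250


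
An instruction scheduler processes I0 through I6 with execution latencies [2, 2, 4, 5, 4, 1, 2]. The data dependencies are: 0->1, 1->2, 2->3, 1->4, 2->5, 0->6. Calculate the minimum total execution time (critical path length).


Compute longest path through dependency graph: dist(Ik) = max over predecessors of dist + latency(Ik).
dist(I0) = latency 2 = 2
dist(I1) = dist(I0) + 2 = 2 + 2 = 4
dist(I2) = dist(I1) + 4 = 4 + 4 = 8
dist(I3) = dist(I2) + 5 = 8 + 5 = 13
dist(I4) = dist(I1) + 4 = 4 + 4 = 8
dist(I5) = dist(I2) + 1 = 8 + 1 = 9
dist(I6) = dist(I0) + 2 = 2 + 2 = 4
Critical path = max dist = 13

13


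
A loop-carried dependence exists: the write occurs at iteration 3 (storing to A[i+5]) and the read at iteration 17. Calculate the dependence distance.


Distance = read iteration - write iteration
= 17 - 3 = 14

14


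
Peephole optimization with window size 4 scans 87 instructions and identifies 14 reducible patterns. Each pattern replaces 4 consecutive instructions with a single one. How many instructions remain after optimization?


Each match removes 3 instructions.
Total removed = 14 * 3 = 42
Remaining = 87 - 42 = 45

45


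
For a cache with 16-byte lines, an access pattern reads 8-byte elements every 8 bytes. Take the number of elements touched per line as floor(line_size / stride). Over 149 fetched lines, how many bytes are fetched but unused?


Elements per line = floor(16 / 8) = 2
Bytes used per line = 2 * 8 = 16
Wasted per line = 16 - 16 = 0
Total wasted = 0 * 149 = 0

0


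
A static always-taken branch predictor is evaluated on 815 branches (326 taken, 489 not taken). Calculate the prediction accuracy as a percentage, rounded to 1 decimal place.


Predictor: always-taken
Correct predictions = 326
Accuracy = 326 / 815 * 100 = 40.0%

40.0
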